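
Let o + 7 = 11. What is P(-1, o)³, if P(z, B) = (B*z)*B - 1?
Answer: -4913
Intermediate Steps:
o = 4 (o = -7 + 11 = 4)
P(z, B) = -1 + z*B² (P(z, B) = z*B² - 1 = -1 + z*B²)
P(-1, o)³ = (-1 - 1*4²)³ = (-1 - 1*16)³ = (-1 - 16)³ = (-17)³ = -4913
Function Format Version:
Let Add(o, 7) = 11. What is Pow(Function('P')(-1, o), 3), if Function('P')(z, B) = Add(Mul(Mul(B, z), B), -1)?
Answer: -4913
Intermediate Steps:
o = 4 (o = Add(-7, 11) = 4)
Function('P')(z, B) = Add(-1, Mul(z, Pow(B, 2))) (Function('P')(z, B) = Add(Mul(z, Pow(B, 2)), -1) = Add(-1, Mul(z, Pow(B, 2))))
Pow(Function('P')(-1, o), 3) = Pow(Add(-1, Mul(-1, Pow(4, 2))), 3) = Pow(Add(-1, Mul(-1, 16)), 3) = Pow(Add(-1, -16), 3) = Pow(-17, 3) = -4913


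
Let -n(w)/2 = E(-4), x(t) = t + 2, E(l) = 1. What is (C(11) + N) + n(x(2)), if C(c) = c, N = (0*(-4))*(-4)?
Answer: 9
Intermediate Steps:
N = 0 (N = 0*(-4) = 0)
x(t) = 2 + t
n(w) = -2 (n(w) = -2*1 = -2)
(C(11) + N) + n(x(2)) = (11 + 0) - 2 = 11 - 2 = 9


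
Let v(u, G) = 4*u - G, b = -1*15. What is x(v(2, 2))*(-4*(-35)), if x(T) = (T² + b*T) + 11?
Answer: -6020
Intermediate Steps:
b = -15
v(u, G) = -G + 4*u
x(T) = 11 + T² - 15*T (x(T) = (T² - 15*T) + 11 = 11 + T² - 15*T)
x(v(2, 2))*(-4*(-35)) = (11 + (-1*2 + 4*2)² - 15*(-1*2 + 4*2))*(-4*(-35)) = (11 + (-2 + 8)² - 15*(-2 + 8))*140 = (11 + 6² - 15*6)*140 = (11 + 36 - 90)*140 = -43*140 = -6020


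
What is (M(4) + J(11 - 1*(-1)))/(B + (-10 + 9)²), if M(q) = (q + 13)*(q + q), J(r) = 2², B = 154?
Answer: 28/31 ≈ 0.90323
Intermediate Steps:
J(r) = 4
M(q) = 2*q*(13 + q) (M(q) = (13 + q)*(2*q) = 2*q*(13 + q))
(M(4) + J(11 - 1*(-1)))/(B + (-10 + 9)²) = (2*4*(13 + 4) + 4)/(154 + (-10 + 9)²) = (2*4*17 + 4)/(154 + (-1)²) = (136 + 4)/(154 + 1) = 140/155 = 140*(1/155) = 28/31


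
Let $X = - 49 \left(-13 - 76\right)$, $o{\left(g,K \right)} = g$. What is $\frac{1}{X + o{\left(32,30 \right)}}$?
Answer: $\frac{1}{4393} \approx 0.00022763$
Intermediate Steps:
$X = 4361$ ($X = \left(-49\right) \left(-89\right) = 4361$)
$\frac{1}{X + o{\left(32,30 \right)}} = \frac{1}{4361 + 32} = \frac{1}{4393}$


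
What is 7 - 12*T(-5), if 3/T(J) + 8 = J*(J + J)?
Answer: 43/7 ≈ 6.1429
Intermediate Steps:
T(J) = 3/(-8 + 2*J**2) (T(J) = 3/(-8 + J*(J + J)) = 3/(-8 + J*(2*J)) = 3/(-8 + 2*J**2))
7 - 12*T(-5) = 7 - 18/(-4 + (-5)**2) = 7 - 18/(-4 + 25) = 7 - 18/21 = 7 - 12*1/14 = 7 - 6/7 = 43/7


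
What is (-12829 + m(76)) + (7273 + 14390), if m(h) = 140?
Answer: 8974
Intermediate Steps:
(-12829 + m(76)) + (7273 + 14390) = (-12829 + 140) + (7273 + 14390) = -12689 + 21663 = 8974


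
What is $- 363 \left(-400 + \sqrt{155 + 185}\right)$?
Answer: $145200 - 726 \sqrt{85} \approx 1.3851 \cdot 10^{5}$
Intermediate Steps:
$- 363 \left(-400 + \sqrt{155 + 185}\right) = - 363 \left(-400 + \sqrt{340}\right) = - 363 \left(-400 + 2 \sqrt{85}\right) = 145200 - 726 \sqrt{85}$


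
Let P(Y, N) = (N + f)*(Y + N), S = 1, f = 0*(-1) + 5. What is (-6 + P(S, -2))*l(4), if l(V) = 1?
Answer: -9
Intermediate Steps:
f = 5 (f = 0 + 5 = 5)
P(Y, N) = (5 + N)*(N + Y) (P(Y, N) = (N + 5)*(Y + N) = (5 + N)*(N + Y))
(-6 + P(S, -2))*l(4) = (-6 + ((-2)² + 5*(-2) + 5*1 - 2*1))*1 = (-6 + (4 - 10 + 5 - 2))*1 = (-6 - 3)*1 = -9*1 = -9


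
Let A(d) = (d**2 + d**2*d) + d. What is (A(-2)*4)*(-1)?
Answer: 24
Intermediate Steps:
A(d) = d + d**2 + d**3 (A(d) = (d**2 + d**3) + d = d + d**2 + d**3)
(A(-2)*4)*(-1) = (-2*(1 - 2 + (-2)**2)*4)*(-1) = (-2*(1 - 2 + 4)*4)*(-1) = (-2*3*4)*(-1) = -6*4*(-1) = -24*(-1) = 24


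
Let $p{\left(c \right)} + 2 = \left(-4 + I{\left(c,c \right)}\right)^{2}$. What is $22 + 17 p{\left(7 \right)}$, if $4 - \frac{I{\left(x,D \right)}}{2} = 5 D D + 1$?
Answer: $4048436$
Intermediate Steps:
$I{\left(x,D \right)} = 6 - 10 D^{2}$ ($I{\left(x,D \right)} = 8 - 2 \left(5 D D + 1\right) = 8 - 2 \left(5 D^{2} + 1\right) = 8 - 2 \left(1 + 5 D^{2}\right) = 8 - \left(2 + 10 D^{2}\right) = 6 - 10 D^{2}$)
$p{\left(c \right)} = -2 + \left(2 - 10 c^{2}\right)^{2}$ ($p{\left(c \right)} = -2 + \left(-4 - \left(-6 + 10 c^{2}\right)\right)^{2} = -2 + \left(2 - 10 c^{2}\right)^{2}$)
$22 + 17 p{\left(7 \right)} = 22 + 17 \left(2 - 40 \cdot 7^{2} + 100 \cdot 7^{4}\right) = 22 + 17 \left(2 - 1960 + 100 \cdot 2401\right) = 22 + 17 \left(2 - 1960 + 240100\right) = 22 + 17 \cdot 238142 = 22 + 4048414 = 4048436$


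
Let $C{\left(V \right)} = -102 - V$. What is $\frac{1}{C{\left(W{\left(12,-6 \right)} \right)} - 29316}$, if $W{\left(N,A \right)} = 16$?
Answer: $- \frac{1}{29434} \approx -3.3974 \cdot 10^{-5}$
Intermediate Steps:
$\frac{1}{C{\left(W{\left(12,-6 \right)} \right)} - 29316} = \frac{1}{\left(-102 - 16\right) - 29316} = \frac{1}{-118 - 29316} = \frac{1}{-29434} = - \frac{1}{29434}$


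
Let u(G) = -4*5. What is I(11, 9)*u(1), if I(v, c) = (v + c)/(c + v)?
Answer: -20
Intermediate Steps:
u(G) = -20
I(v, c) = 1 (I(v, c) = (c + v)/(c + v) = 1)
I(11, 9)*u(1) = 1*(-20) = -20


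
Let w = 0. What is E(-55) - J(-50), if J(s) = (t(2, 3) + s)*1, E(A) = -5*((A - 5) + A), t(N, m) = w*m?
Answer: 625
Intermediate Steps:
t(N, m) = 0 (t(N, m) = 0*m = 0)
E(A) = 25 - 10*A (E(A) = -5*((-5 + A) + A) = -5*(-5 + 2*A) = 25 - 10*A)
J(s) = s (J(s) = (0 + s)*1 = s*1 = s)
E(-55) - J(-50) = (25 - 10*(-55)) - 1*(-50) = (25 + 550) + 50 = 575 + 50 = 625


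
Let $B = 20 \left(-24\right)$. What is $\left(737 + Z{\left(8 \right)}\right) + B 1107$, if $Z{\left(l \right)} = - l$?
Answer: $-530631$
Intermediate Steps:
$B = -480$
$\left(737 + Z{\left(8 \right)}\right) + B 1107 = \left(737 - 8\right) - 531360 = 729 - 531360 = -530631$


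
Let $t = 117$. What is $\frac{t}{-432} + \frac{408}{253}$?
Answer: $\frac{16295}{12144} \approx 1.3418$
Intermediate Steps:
$\frac{t}{-432} + \frac{408}{253} = \frac{117}{-432} + \frac{408}{253} = 117 \left(- \frac{1}{432}\right) + 408 \cdot \frac{1}{253} = - \frac{13}{48} + \frac{408}{253} = \frac{16295}{12144}$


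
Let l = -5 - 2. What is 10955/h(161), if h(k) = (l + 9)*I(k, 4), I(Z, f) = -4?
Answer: -10955/8 ≈ -1369.4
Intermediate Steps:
l = -7
h(k) = -8 (h(k) = (-7 + 9)*(-4) = 2*(-4) = -8)
10955/h(161) = 10955/(-8) = 10955*(-1/8) = -10955/8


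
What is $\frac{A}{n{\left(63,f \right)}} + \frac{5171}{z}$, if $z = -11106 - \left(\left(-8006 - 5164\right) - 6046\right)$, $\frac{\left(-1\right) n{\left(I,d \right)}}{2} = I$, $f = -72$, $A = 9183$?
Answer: $- \frac{6151882}{85155} \approx -72.243$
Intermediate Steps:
$n{\left(I,d \right)} = - 2 I$
$z = 8110$ ($z = -11106 - \left(-13170 - 6046\right) = -11106 - -19216 = -11106 + 19216 = 8110$)
$\frac{A}{n{\left(63,f \right)}} + \frac{5171}{z} = \frac{9183}{\left(-2\right) 63} + \frac{5171}{8110} = \frac{9183}{-126} + 5171 \cdot \frac{1}{8110} = 9183 \left(- \frac{1}{126}\right) + \frac{5171}{8110} = - \frac{3061}{42} + \frac{5171}{8110} = - \frac{6151882}{85155}$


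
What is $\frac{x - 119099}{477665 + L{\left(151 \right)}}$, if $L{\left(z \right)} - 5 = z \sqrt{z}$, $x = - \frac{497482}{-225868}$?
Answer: $- \frac{3212349313450375}{12883803554982183} + \frac{2030961736475 \sqrt{151}}{25767607109964366} \approx -0.24836$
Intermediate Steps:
$x = \frac{248741}{112934}$ ($x = \left(-497482\right) \left(- \frac{1}{225868}\right) = \frac{248741}{112934} \approx 2.2025$)
$L{\left(z \right)} = 5 + z^{\frac{3}{2}}$ ($L{\left(z \right)} = 5 + z \sqrt{z} = 5 + z^{\frac{3}{2}}$)
$\frac{x - 119099}{477665 + L{\left(151 \right)}} = \frac{\frac{248741}{112934} - 119099}{477665 + \left(5 + 151^{\frac{3}{2}}\right)} = - \frac{13450077725}{112934 \left(477665 + \left(5 + 151 \sqrt{151}\right)\right)} = - \frac{13450077725}{112934 \left(477670 + 151 \sqrt{151}\right)}$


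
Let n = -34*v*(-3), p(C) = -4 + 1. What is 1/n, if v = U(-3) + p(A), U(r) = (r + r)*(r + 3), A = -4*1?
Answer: -1/306 ≈ -0.0032680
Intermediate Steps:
A = -4
U(r) = 2*r*(3 + r) (U(r) = (2*r)*(3 + r) = 2*r*(3 + r))
p(C) = -3
v = -3 (v = 2*(-3)*(3 - 3) - 3 = 2*(-3)*0 - 3 = 0 - 3 = -3)
n = -306 (n = -34*(-3)*(-3) = 102*(-3) = -306)
1/n = 1/(-306) = -1/306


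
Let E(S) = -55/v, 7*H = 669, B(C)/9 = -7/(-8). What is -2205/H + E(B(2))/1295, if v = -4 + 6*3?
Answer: -18658223/808598 ≈ -23.075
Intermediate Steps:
B(C) = 63/8 (B(C) = 9*(-7/(-8)) = 9*(-7*(-1/8)) = 9*(7/8) = 63/8)
H = 669/7 (H = (1/7)*669 = 669/7 ≈ 95.571)
v = 14 (v = -4 + 18 = 14)
E(S) = -55/14
-2205/H + E(B(2))/1295 = -2205/669/7 - 55/14/1295 = -2205*7/669 - 55/14*1/1295 = -5145/223 - 11/3626 = -18658223/808598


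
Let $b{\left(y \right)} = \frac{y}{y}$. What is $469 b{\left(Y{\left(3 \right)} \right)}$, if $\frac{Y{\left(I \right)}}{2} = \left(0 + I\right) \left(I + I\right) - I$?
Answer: $469$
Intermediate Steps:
$Y{\left(I \right)} = - 2 I + 4 I^{2}$ ($Y{\left(I \right)} = 2 \left(\left(0 + I\right) \left(I + I\right) - I\right) = 2 \left(I 2 I - I\right) = 2 \left(2 I^{2} - I\right) = 2 \left(- I + 2 I^{2}\right) = - 2 I + 4 I^{2}$)
$b{\left(y \right)} = 1$
$469 b{\left(Y{\left(3 \right)} \right)} = 469 \cdot 1 = 469$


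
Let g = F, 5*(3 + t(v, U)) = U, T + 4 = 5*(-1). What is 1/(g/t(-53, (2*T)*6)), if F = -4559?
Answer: 123/22795 ≈ 0.0053959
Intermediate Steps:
T = -9 (T = -4 + 5*(-1) = -4 - 5 = -9)
t(v, U) = -3 + U/5
g = -4559
1/(g/t(-53, (2*T)*6)) = 1/(-4559/(-3 + ((2*(-9))*6)/5)) = 1/(-4559/(-3 + (-18*6)/5)) = 1/(-4559/(-3 + (⅕)*(-108))) = 1/(-4559/(-3 - 108/5)) = 1/(-4559/(-123/5)) = 1/(-4559*(-5/123)) = 1/(22795/123) = 123/22795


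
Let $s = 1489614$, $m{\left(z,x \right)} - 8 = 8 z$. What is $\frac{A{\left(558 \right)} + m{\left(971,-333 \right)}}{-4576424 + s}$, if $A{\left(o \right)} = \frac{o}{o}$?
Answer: $- \frac{7777}{3086810} \approx -0.0025194$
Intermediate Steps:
$m{\left(z,x \right)} = 8 + 8 z$
$A{\left(o \right)} = 1$
$\frac{A{\left(558 \right)} + m{\left(971,-333 \right)}}{-4576424 + s} = \frac{1 + \left(8 + 8 \cdot 971\right)}{-4576424 + 1489614} = \frac{1 + \left(8 + 7768\right)}{-3086810} = \left(1 + 7776\right) \left(- \frac{1}{3086810}\right) = 7777 \left(- \frac{1}{3086810}\right) = - \frac{7777}{3086810}$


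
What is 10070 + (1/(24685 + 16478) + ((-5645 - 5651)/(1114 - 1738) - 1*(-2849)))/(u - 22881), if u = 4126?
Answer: 6737504345872/669077123 ≈ 10070.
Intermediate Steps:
10070 + (1/(24685 + 16478) + ((-5645 - 5651)/(1114 - 1738) - 1*(-2849)))/(u - 22881) = 10070 + (1/(24685 + 16478) + ((-5645 - 5651)/(1114 - 1738) - 1*(-2849)))/(4126 - 22881) = 10070 + (1/41163 + (-11296/(-624) + 2849))/(-18755) = 10070 + (1/41163 + (-11296*(-1/624) + 2849))*(-1/18755) = 10070 + (1/41163 + (706/39 + 2849))*(-1/18755) = 10070 + (1/41163 + 111817/39)*(-1/18755) = 10070 + (511413690/178373)*(-1/18755) = 10070 - 102282738/669077123 = 6737504345872/669077123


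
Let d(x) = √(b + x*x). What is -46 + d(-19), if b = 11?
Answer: -46 + 2*√93 ≈ -26.713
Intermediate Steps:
d(x) = √(11 + x²) (d(x) = √(11 + x*x) = √(11 + x²))
-46 + d(-19) = -46 + √(11 + (-19)²) = -46 + √(11 + 361) = -46 + √372 = -46 + 2*√93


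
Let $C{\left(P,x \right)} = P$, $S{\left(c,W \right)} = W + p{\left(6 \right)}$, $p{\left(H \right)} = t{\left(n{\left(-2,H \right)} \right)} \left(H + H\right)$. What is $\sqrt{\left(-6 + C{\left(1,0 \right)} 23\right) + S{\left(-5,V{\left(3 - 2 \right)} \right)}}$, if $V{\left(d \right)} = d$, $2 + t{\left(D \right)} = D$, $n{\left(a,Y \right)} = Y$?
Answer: $\sqrt{66} \approx 8.124$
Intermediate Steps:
$t{\left(D \right)} = -2 + D$
$p{\left(H \right)} = 2 H \left(-2 + H\right)$ ($p{\left(H \right)} = \left(-2 + H\right) \left(H + H\right) = \left(-2 + H\right) 2 H = 2 H \left(-2 + H\right)$)
$S{\left(c,W \right)} = 48 + W$ ($S{\left(c,W \right)} = W + 2 \cdot 6 \left(-2 + 6\right) = W + 2 \cdot 6 \cdot 4 = W + 48 = 48 + W$)
$\sqrt{\left(-6 + C{\left(1,0 \right)} 23\right) + S{\left(-5,V{\left(3 - 2 \right)} \right)}} = \sqrt{\left(-6 + 1 \cdot 23\right) + \left(48 + \left(3 - 2\right)\right)} = \sqrt{\left(-6 + 23\right) + \left(48 + \left(3 - 2\right)\right)} = \sqrt{17 + \left(48 + 1\right)} = \sqrt{17 + 49} = \sqrt{66}$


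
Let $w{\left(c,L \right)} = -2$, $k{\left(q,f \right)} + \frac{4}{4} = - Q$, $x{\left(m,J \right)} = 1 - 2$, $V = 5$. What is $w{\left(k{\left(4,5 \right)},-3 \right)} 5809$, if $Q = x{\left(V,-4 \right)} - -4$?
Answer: $-11618$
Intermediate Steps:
$x{\left(m,J \right)} = -1$
$Q = 3$ ($Q = -1 - -4 = -1 + 4 = 3$)
$k{\left(q,f \right)} = -4$ ($k{\left(q,f \right)} = -1 - 3 = -4$)
$w{\left(k{\left(4,5 \right)},-3 \right)} 5809 = \left(-2\right) 5809 = -11618$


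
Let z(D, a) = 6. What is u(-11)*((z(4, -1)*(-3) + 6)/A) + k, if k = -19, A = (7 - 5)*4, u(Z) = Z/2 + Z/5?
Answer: -149/20 ≈ -7.4500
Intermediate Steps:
u(Z) = 7*Z/10 (u(Z) = Z*(1/2) + Z*(1/5) = Z/2 + Z/5 = 7*Z/10)
A = 8 (A = 2*4 = 8)
u(-11)*((z(4, -1)*(-3) + 6)/A) + k = ((7/10)*(-11))*((6*(-3) + 6)/8) - 19 = -77*(-18 + 6)/(10*8) - 19 = -(-462)/(5*8) - 19 = -77/10*(-3/2) - 19 = 231/20 - 19 = -149/20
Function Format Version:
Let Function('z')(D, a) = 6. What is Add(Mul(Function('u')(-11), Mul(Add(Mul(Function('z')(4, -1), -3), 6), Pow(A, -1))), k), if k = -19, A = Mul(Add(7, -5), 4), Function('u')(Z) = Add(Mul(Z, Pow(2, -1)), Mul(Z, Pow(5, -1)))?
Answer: Rational(-149, 20) ≈ -7.4500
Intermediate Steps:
Function('u')(Z) = Mul(Rational(7, 10), Z) (Function('u')(Z) = Add(Mul(Z, Rational(1, 2)), Mul(Z, Rational(1, 5))) = Add(Mul(Rational(1, 2), Z), Mul(Rational(1, 5), Z)) = Mul(Rational(7, 10), Z))
A = 8 (A = Mul(2, 4) = 8)
Add(Mul(Function('u')(-11), Mul(Add(Mul(Function('z')(4, -1), -3), 6), Pow(A, -1))), k) = Add(Mul(Mul(Rational(7, 10), -11), Mul(Add(Mul(6, -3), 6), Pow(8, -1))), -19) = Add(Mul(Rational(-77, 10), Mul(Add(-18, 6), Rational(1, 8))), -19) = Add(Mul(Rational(-77, 10), Mul(-12, Rational(1, 8))), -19) = Add(Mul(Rational(-77, 10), Rational(-3, 2)), -19) = Add(Rational(231, 20), -19) = Rational(-149, 20)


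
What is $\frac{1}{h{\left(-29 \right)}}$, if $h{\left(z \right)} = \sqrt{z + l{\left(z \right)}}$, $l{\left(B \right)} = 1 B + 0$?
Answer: $- \frac{i \sqrt{58}}{58} \approx - 0.13131 i$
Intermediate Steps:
$l{\left(B \right)} = B$ ($l{\left(B \right)} = B + 0 = B$)
$h{\left(z \right)} = \sqrt{2} \sqrt{z}$ ($h{\left(z \right)} = \sqrt{z + z} = \sqrt{2 z} = \sqrt{2} \sqrt{z}$)
$\frac{1}{h{\left(-29 \right)}} = \frac{1}{\sqrt{2} \sqrt{-29}} = \frac{1}{\sqrt{2} i \sqrt{29}} = \frac{1}{i \sqrt{58}} = - \frac{i \sqrt{58}}{58}$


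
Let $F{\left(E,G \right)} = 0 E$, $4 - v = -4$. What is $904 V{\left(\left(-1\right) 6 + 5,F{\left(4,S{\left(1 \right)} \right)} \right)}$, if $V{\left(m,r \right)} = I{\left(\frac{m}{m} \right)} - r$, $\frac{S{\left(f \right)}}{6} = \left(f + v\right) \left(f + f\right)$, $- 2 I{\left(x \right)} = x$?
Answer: $-452$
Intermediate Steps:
$v = 8$ ($v = 4 - -4 = 4 + 4 = 8$)
$I{\left(x \right)} = - \frac{x}{2}$
$S{\left(f \right)} = 12 f \left(8 + f\right)$ ($S{\left(f \right)} = 6 \left(f + 8\right) \left(f + f\right) = 6 \left(8 + f\right) 2 f = 6 \cdot 2 f \left(8 + f\right) = 12 f \left(8 + f\right)$)
$F{\left(E,G \right)} = 0$
$V{\left(m,r \right)} = - \frac{1}{2} - r$ ($V{\left(m,r \right)} = - \frac{m \frac{1}{m}}{2} - r = \left(- \frac{1}{2}\right) 1 - r = - \frac{1}{2} - r$)
$904 V{\left(\left(-1\right) 6 + 5,F{\left(4,S{\left(1 \right)} \right)} \right)} = 904 \left(- \frac{1}{2} - 0\right) = 904 \left(- \frac{1}{2} + 0\right) = 904 \left(- \frac{1}{2}\right) = -452$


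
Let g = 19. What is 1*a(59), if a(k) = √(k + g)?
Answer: √78 ≈ 8.8318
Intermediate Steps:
a(k) = √(19 + k) (a(k) = √(k + 19) = √(19 + k))
1*a(59) = 1*√(19 + 59) = 1*√78 = √78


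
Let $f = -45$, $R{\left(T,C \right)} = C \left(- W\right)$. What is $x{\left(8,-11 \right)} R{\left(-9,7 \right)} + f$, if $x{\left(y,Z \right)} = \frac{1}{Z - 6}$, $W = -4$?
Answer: $- \frac{793}{17} \approx -46.647$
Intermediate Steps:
$R{\left(T,C \right)} = 4 C$ ($R{\left(T,C \right)} = C \left(\left(-1\right) \left(-4\right)\right) = C 4 = 4 C$)
$x{\left(y,Z \right)} = \frac{1}{-6 + Z}$
$x{\left(8,-11 \right)} R{\left(-9,7 \right)} + f = \frac{4 \cdot 7}{-6 - 11} - 45 = \frac{1}{-17} \cdot 28 - 45 = \left(- \frac{1}{17}\right) 28 - 45 = - \frac{28}{17} - 45 = - \frac{793}{17}$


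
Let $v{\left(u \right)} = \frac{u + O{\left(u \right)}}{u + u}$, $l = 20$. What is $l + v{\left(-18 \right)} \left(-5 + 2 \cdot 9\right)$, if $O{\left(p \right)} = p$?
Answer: $33$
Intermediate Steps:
$v{\left(u \right)} = 1$ ($v{\left(u \right)} = \frac{u + u}{u + u} = \frac{2 u}{2 u} = 2 u \frac{1}{2 u} = 1$)
$l + v{\left(-18 \right)} \left(-5 + 2 \cdot 9\right) = 20 + 1 \left(-5 + 2 \cdot 9\right) = 20 + 1 \left(-5 + 18\right) = 20 + 1 \cdot 13 = 20 + 13 = 33$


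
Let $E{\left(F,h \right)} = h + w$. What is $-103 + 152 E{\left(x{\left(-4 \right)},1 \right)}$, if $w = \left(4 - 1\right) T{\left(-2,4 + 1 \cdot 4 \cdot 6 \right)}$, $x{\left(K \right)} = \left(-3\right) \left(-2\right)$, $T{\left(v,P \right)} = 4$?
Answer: $1873$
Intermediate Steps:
$x{\left(K \right)} = 6$
$w = 12$ ($w = \left(4 - 1\right) 4 = 3 \cdot 4 = 12$)
$E{\left(F,h \right)} = 12 + h$ ($E{\left(F,h \right)} = h + 12 = 12 + h$)
$-103 + 152 E{\left(x{\left(-4 \right)},1 \right)} = -103 + 152 \left(12 + 1\right) = -103 + 152 \cdot 13 = -103 + 1976 = 1873$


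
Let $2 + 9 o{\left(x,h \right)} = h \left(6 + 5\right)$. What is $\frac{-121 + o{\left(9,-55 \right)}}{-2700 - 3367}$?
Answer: $\frac{1696}{54603} \approx 0.031061$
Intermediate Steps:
$o{\left(x,h \right)} = - \frac{2}{9} + \frac{11 h}{9}$ ($o{\left(x,h \right)} = - \frac{2}{9} + \frac{h \left(6 + 5\right)}{9} = - \frac{2}{9} + \frac{h 11}{9} = - \frac{2}{9} + \frac{11 h}{9}$)
$\frac{-121 + o{\left(9,-55 \right)}}{-2700 - 3367} = \frac{-121 + \left(- \frac{2}{9} + \frac{11}{9} \left(-55\right)\right)}{-2700 - 3367} = \frac{-121 - \frac{607}{9}}{-6067} = \left(-121 - \frac{607}{9}\right) \left(- \frac{1}{6067}\right) = \left(- \frac{1696}{9}\right) \left(- \frac{1}{6067}\right) = \frac{1696}{54603}$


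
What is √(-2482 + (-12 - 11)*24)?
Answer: I*√3034 ≈ 55.082*I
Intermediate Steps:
√(-2482 + (-12 - 11)*24) = √(-2482 - 23*24) = √(-2482 - 552) = √(-3034) = I*√3034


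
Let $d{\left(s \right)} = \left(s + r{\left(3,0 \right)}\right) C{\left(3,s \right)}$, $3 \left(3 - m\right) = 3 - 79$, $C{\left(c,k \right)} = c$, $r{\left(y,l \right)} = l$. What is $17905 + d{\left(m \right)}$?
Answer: $17990$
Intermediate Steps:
$m = \frac{85}{3}$ ($m = 3 - \frac{3 - 79}{3} = 3 - - \frac{76}{3} = 3 + \frac{76}{3} = \frac{85}{3} \approx 28.333$)
$d{\left(s \right)} = 3 s$ ($d{\left(s \right)} = \left(s + 0\right) 3 = s 3 = 3 s$)
$17905 + d{\left(m \right)} = 17905 + 3 \cdot \frac{85}{3} = 17905 + 85 = 17990$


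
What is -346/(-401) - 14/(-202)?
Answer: 37753/40501 ≈ 0.93215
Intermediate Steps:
-346/(-401) - 14/(-202) = -346*(-1/401) - 14*(-1/202) = 346/401 + 7/101 = 37753/40501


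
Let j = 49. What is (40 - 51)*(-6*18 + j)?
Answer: 649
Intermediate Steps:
(40 - 51)*(-6*18 + j) = (40 - 51)*(-6*18 + 49) = -11*(-108 + 49) = -11*(-59) = 649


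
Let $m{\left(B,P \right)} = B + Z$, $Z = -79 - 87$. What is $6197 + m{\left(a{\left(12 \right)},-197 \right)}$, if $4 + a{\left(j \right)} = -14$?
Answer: $6013$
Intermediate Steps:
$Z = -166$
$a{\left(j \right)} = -18$ ($a{\left(j \right)} = -4 - 14 = -18$)
$m{\left(B,P \right)} = -166 + B$ ($m{\left(B,P \right)} = B - 166 = -166 + B$)
$6197 + m{\left(a{\left(12 \right)},-197 \right)} = 6197 - 184 = 6013$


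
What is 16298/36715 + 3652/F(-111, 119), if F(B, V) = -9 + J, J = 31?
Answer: 6110988/36715 ≈ 166.44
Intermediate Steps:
F(B, V) = 22 (F(B, V) = -9 + 31 = 22)
16298/36715 + 3652/F(-111, 119) = 16298/36715 + 3652/22 = 16298*(1/36715) + 3652*(1/22) = 16298/36715 + 166 = 6110988/36715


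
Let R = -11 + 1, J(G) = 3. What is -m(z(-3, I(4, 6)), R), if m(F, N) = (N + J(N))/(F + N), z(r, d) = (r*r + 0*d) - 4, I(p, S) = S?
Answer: -7/5 ≈ -1.4000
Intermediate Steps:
R = -10
z(r, d) = -4 + r² (z(r, d) = (r² + 0) - 4 = r² - 4 = -4 + r²)
m(F, N) = (3 + N)/(F + N) (m(F, N) = (N + 3)/(F + N) = (3 + N)/(F + N))
-m(z(-3, I(4, 6)), R) = -(3 - 10)/((-4 + (-3)²) - 10) = -(-7)/((-4 + 9) - 10) = -(-7)/(5 - 10) = -(-7)/(-5) = -(-1)*(-7)/5 = -1*7/5 = -7/5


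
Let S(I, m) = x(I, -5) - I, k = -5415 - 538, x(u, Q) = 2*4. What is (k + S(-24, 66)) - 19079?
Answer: -25000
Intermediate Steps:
x(u, Q) = 8
k = -5953
S(I, m) = 8 - I
(k + S(-24, 66)) - 19079 = (-5953 + (8 - 1*(-24))) - 19079 = (-5953 + (8 + 24)) - 19079 = (-5953 + 32) - 19079 = -5921 - 19079 = -25000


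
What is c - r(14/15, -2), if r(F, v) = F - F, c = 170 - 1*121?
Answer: 49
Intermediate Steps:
c = 49 (c = 170 - 121 = 49)
r(F, v) = 0
c - r(14/15, -2) = 49 - 1*0 = 49 + 0 = 49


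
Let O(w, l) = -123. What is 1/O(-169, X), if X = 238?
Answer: -1/123 ≈ -0.0081301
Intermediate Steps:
1/O(-169, X) = 1/(-123) = -1/123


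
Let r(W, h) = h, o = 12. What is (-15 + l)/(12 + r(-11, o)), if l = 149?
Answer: 67/12 ≈ 5.5833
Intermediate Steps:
(-15 + l)/(12 + r(-11, o)) = (-15 + 149)/(12 + 12) = 134/24 = 134*(1/24) = 67/12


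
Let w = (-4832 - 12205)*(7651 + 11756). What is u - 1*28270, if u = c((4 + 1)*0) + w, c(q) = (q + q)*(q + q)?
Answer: -330665329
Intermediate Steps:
w = -330637059 (w = -17037*19407 = -330637059)
c(q) = 4*q**2 (c(q) = (2*q)*(2*q) = 4*q**2)
u = -330637059 (u = 4*((4 + 1)*0)**2 - 330637059 = 4*(5*0)**2 - 330637059 = 4*0**2 - 330637059 = 4*0 - 330637059 = 0 - 330637059 = -330637059)
u - 1*28270 = -330637059 - 1*28270 = -330637059 - 28270 = -330665329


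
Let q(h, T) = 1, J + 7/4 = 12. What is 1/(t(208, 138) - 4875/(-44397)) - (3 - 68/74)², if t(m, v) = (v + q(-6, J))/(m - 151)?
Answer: -1287853103/326991126 ≈ -3.9385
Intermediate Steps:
J = 41/4 (J = -7/4 + 12 = 41/4 ≈ 10.250)
t(m, v) = (1 + v)/(-151 + m) (t(m, v) = (v + 1)/(m - 151) = (1 + v)/(-151 + m))
1/(t(208, 138) - 4875/(-44397)) - (3 - 68/74)² = 1/((1 + 138)/(-151 + 208) - 4875/(-44397)) - (3 - 68/74)² = 1/(139/57 - 4875*(-1/44397)) - (3 - 68/74)² = 1/((1/57)*139 + 1625/14799) - (3 - 1*34/37)² = 1/(139/57 + 1625/14799) - (3 - 34/37)² = 1/(238854/93727) - (77/37)² = 93727/238854 - 1*5929/1369 = 93727/238854 - 5929/1369 = -1287853103/326991126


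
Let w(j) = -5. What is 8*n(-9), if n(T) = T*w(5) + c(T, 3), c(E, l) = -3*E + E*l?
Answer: 360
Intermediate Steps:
n(T) = -5*T (n(T) = T*(-5) + T*(-3 + 3) = -5*T + T*0 = -5*T + 0 = -5*T)
8*n(-9) = 8*(-5*(-9)) = 8*45 = 360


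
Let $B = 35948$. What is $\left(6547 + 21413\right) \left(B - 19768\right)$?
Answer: $452392800$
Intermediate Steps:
$\left(6547 + 21413\right) \left(B - 19768\right) = \left(6547 + 21413\right) \left(35948 - 19768\right) = 27960 \cdot 16180 = 452392800$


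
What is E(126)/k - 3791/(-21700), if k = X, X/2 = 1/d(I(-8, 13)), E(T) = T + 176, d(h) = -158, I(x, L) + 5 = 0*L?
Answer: -517714809/21700 ≈ -23858.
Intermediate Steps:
I(x, L) = -5 (I(x, L) = -5 + 0*L = -5 + 0 = -5)
E(T) = 176 + T
X = -1/79 (X = 2/(-158) = 2*(-1/158) = -1/79 ≈ -0.012658)
k = -1/79 ≈ -0.012658
E(126)/k - 3791/(-21700) = (176 + 126)/(-1/79) - 3791/(-21700) = 302*(-79) - 3791*(-1/21700) = -23858 + 3791/21700 = -517714809/21700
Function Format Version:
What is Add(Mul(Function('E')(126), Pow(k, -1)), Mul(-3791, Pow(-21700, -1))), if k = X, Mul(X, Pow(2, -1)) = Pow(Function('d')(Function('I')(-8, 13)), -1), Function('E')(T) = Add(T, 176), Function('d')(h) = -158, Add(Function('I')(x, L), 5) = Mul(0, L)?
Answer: Rational(-517714809, 21700) ≈ -23858.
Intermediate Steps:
Function('I')(x, L) = -5 (Function('I')(x, L) = Add(-5, Mul(0, L)) = Add(-5, 0) = -5)
Function('E')(T) = Add(176, T)
X = Rational(-1, 79) (X = Mul(2, Pow(-158, -1)) = Mul(2, Rational(-1, 158)) = Rational(-1, 79) ≈ -0.012658)
k = Rational(-1, 79) ≈ -0.012658
Add(Mul(Function('E')(126), Pow(k, -1)), Mul(-3791, Pow(-21700, -1))) = Add(Mul(Add(176, 126), Pow(Rational(-1, 79), -1)), Mul(-3791, Pow(-21700, -1))) = Add(Mul(302, -79), Mul(-3791, Rational(-1, 21700))) = Add(-23858, Rational(3791, 21700)) = Rational(-517714809, 21700)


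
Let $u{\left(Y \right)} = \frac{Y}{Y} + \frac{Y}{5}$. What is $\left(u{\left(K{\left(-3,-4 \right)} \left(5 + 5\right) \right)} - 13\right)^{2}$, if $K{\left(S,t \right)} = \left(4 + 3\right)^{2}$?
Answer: $7396$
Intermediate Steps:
$K{\left(S,t \right)} = 49$ ($K{\left(S,t \right)} = 7^{2} = 49$)
$u{\left(Y \right)} = 1 + \frac{Y}{5}$ ($u{\left(Y \right)} = 1 + Y \frac{1}{5} = 1 + \frac{Y}{5}$)
$\left(u{\left(K{\left(-3,-4 \right)} \left(5 + 5\right) \right)} - 13\right)^{2} = \left(\left(1 + \frac{49 \left(5 + 5\right)}{5}\right) - 13\right)^{2} = \left(\left(1 + \frac{49 \cdot 10}{5}\right) - 13\right)^{2} = \left(\left(1 + \frac{1}{5} \cdot 490\right) - 13\right)^{2} = \left(\left(1 + 98\right) - 13\right)^{2} = \left(99 - 13\right)^{2} = 86^{2} = 7396$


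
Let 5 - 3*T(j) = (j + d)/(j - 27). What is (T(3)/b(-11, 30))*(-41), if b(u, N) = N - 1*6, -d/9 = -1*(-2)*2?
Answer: -1189/576 ≈ -2.0642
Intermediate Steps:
d = -36 (d = -9*(-1*(-2))*2 = -18*2 = -9*4 = -36)
b(u, N) = -6 + N (b(u, N) = N - 6 = -6 + N)
T(j) = 5/3 - (-36 + j)/(3*(-27 + j)) (T(j) = 5/3 - (j - 36)/(3*(j - 27)) = 5/3 - (-36 + j)/(3*(-27 + j)))
(T(3)/b(-11, 30))*(-41) = (((-99 + 4*3)/(3*(-27 + 3)))/(-6 + 30))*(-41) = (((⅓)*(-99 + 12)/(-24))/24)*(-41) = (((⅓)*(-1/24)*(-87))*(1/24))*(-41) = ((29/24)*(1/24))*(-41) = (29/576)*(-41) = -1189/576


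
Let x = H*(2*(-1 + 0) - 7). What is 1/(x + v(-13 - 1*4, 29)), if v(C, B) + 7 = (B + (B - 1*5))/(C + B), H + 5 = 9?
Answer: -12/463 ≈ -0.025918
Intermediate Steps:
H = 4 (H = -5 + 9 = 4)
v(C, B) = -7 + (-5 + 2*B)/(B + C) (v(C, B) = -7 + (B + (B - 1*5))/(C + B) = -7 + (B + (B - 5))/(B + C) = -7 + (B + (-5 + B))/(B + C) = -7 + (-5 + 2*B)/(B + C))
x = -36 (x = 4*(2*(-1 + 0) - 7) = 4*(2*(-1) - 7) = 4*(-2 - 7) = 4*(-9) = -36)
1/(x + v(-13 - 1*4, 29)) = 1/(-36 + (-5 - 7*(-13 - 1*4) - 5*29)/(29 + (-13 - 1*4))) = 1/(-36 + (-5 - 7*(-13 - 4) - 145)/(29 + (-13 - 4))) = 1/(-36 + (-5 - 7*(-17) - 145)/(29 - 17)) = 1/(-36 + (-5 + 119 - 145)/12) = 1/(-36 + (1/12)*(-31)) = 1/(-36 - 31/12) = 1/(-463/12) = -12/463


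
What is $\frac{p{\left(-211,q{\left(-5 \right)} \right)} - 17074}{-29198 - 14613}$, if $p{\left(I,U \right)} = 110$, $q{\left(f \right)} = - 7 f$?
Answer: $\frac{16964}{43811} \approx 0.38721$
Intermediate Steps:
$\frac{p{\left(-211,q{\left(-5 \right)} \right)} - 17074}{-29198 - 14613} = \frac{110 - 17074}{-29198 - 14613} = - \frac{16964}{-43811} = \left(-16964\right) \left(- \frac{1}{43811}\right) = \frac{16964}{43811}$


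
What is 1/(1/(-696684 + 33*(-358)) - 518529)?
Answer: -708498/367376759443 ≈ -1.9285e-6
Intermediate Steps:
1/(1/(-696684 + 33*(-358)) - 518529) = 1/(1/(-696684 - 11814) - 518529) = 1/(1/(-708498) - 518529) = 1/(-1/708498 - 518529) = 1/(-367376759443/708498) = -708498/367376759443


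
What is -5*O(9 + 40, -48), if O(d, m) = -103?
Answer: 515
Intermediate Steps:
-5*O(9 + 40, -48) = -5*(-103) = 515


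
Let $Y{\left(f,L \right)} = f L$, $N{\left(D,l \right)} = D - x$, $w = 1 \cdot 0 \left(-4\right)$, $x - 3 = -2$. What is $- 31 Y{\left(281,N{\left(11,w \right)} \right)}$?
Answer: $-87110$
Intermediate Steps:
$x = 1$ ($x = 3 - 2 = 1$)
$w = 0$ ($w = 0 \left(-4\right) = 0$)
$N{\left(D,l \right)} = -1 + D$ ($N{\left(D,l \right)} = D - 1 = -1 + D$)
$Y{\left(f,L \right)} = L f$
$- 31 Y{\left(281,N{\left(11,w \right)} \right)} = - 31 \left(-1 + 11\right) 281 = - 31 \cdot 10 \cdot 281 = \left(-31\right) 2810 = -87110$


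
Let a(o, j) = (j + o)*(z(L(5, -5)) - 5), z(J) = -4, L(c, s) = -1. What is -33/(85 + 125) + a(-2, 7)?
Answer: -3161/70 ≈ -45.157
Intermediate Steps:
a(o, j) = -9*j - 9*o (a(o, j) = (j + o)*(-4 - 5) = (j + o)*(-9) = -9*j - 9*o)
-33/(85 + 125) + a(-2, 7) = -33/(85 + 125) + (-9*7 - 9*(-2)) = -33/210 + (-63 + 18) = (1/210)*(-33) - 45 = -11/70 - 45 = -3161/70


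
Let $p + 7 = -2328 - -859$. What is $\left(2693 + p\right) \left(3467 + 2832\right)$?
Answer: $7665883$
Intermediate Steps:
$p = -1476$ ($p = -7 - 1469 = -1476$)
$\left(2693 + p\right) \left(3467 + 2832\right) = \left(2693 - 1476\right) \left(3467 + 2832\right) = 1217 \cdot 6299 = 7665883$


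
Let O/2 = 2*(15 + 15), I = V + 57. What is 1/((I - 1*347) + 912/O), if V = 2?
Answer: -5/1402 ≈ -0.0035663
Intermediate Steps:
I = 59 (I = 2 + 57 = 59)
O = 120 (O = 2*(2*(15 + 15)) = 2*(2*30) = 2*60 = 120)
1/((I - 1*347) + 912/O) = 1/((59 - 1*347) + 912/120) = 1/((59 - 347) + 912*(1/120)) = 1/(-288 + 38/5) = 1/(-1402/5) = -5/1402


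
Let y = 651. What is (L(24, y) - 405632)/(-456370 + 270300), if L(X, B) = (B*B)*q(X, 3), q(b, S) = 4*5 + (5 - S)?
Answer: -891799/18607 ≈ -47.928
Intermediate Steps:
q(b, S) = 25 - S (q(b, S) = 20 + (5 - S) = 25 - S)
L(X, B) = 22*B**2 (L(X, B) = (B*B)*(25 - 1*3) = B**2*(25 - 3) = B**2*22 = 22*B**2)
(L(24, y) - 405632)/(-456370 + 270300) = (22*651**2 - 405632)/(-456370 + 270300) = (22*423801 - 405632)/(-186070) = (9323622 - 405632)*(-1/186070) = 8917990*(-1/186070) = -891799/18607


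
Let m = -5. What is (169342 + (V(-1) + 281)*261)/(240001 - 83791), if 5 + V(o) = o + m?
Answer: 119906/78105 ≈ 1.5352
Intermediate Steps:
V(o) = -10 + o (V(o) = -5 + (o - 5) = -5 + (-5 + o) = -10 + o)
(169342 + (V(-1) + 281)*261)/(240001 - 83791) = (169342 + ((-10 - 1) + 281)*261)/(240001 - 83791) = (169342 + (-11 + 281)*261)/156210 = (169342 + 270*261)*(1/156210) = (169342 + 70470)*(1/156210) = 239812*(1/156210) = 119906/78105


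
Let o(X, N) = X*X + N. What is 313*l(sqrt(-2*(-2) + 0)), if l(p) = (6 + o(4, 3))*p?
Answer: 15650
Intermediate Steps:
o(X, N) = N + X**2 (o(X, N) = X**2 + N = N + X**2)
l(p) = 25*p (l(p) = (6 + (3 + 4**2))*p = (6 + (3 + 16))*p = (6 + 19)*p = 25*p)
313*l(sqrt(-2*(-2) + 0)) = 313*(25*sqrt(-2*(-2) + 0)) = 313*(25*sqrt(4 + 0)) = 313*(25*sqrt(4)) = 313*(25*2) = 313*50 = 15650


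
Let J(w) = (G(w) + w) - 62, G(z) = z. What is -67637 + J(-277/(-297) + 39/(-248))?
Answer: -2493161659/36828 ≈ -67698.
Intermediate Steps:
J(w) = -62 + 2*w (J(w) = (w + w) - 62 = 2*w - 62 = -62 + 2*w)
-67637 + J(-277/(-297) + 39/(-248)) = -67637 + (-62 + 2*(-277/(-297) + 39/(-248))) = -67637 + (-62 + 2*(-277*(-1/297) + 39*(-1/248))) = -67637 + (-62 + 2*(277/297 - 39/248)) = -67637 + (-62 + 2*(57113/73656)) = -67637 + (-62 + 57113/36828) = -67637 - 2226223/36828 = -2493161659/36828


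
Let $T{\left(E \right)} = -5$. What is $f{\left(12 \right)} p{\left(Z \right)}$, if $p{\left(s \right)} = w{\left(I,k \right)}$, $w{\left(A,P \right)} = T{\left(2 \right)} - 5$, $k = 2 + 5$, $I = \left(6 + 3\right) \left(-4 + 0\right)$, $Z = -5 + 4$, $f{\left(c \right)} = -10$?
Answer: $100$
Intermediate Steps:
$Z = -1$
$I = -36$ ($I = 9 \left(-4\right) = -36$)
$k = 7$
$w{\left(A,P \right)} = -10$ ($w{\left(A,P \right)} = -5 - 5 = -10$)
$p{\left(s \right)} = -10$
$f{\left(12 \right)} p{\left(Z \right)} = \left(-10\right) \left(-10\right) = 100$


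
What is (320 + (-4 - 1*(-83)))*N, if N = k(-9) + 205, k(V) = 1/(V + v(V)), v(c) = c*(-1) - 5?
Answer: 408576/5 ≈ 81715.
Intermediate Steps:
v(c) = -5 - c (v(c) = -c - 5 = -5 - c)
k(V) = -⅕ (k(V) = 1/(V + (-5 - V)) = 1/(-5) = -⅕)
N = 1024/5 (N = -⅕ + 205 = 1024/5 ≈ 204.80)
(320 + (-4 - 1*(-83)))*N = (320 + (-4 - 1*(-83)))*(1024/5) = (320 + (-4 + 83))*(1024/5) = (320 + 79)*(1024/5) = 399*(1024/5) = 408576/5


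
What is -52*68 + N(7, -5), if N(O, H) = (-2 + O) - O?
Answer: -3538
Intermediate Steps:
N(O, H) = -2
-52*68 + N(7, -5) = -52*68 - 2 = -3536 - 2 = -3538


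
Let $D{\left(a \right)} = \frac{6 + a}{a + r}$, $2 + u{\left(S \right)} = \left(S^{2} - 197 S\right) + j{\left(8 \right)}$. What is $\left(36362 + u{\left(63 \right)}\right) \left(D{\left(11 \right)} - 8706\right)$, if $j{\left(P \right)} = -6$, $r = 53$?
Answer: $- \frac{1943955663}{8} \approx -2.4299 \cdot 10^{8}$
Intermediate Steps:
$u{\left(S \right)} = -8 + S^{2} - 197 S$ ($u{\left(S \right)} = -2 - \left(6 - S^{2} + 197 S\right) = -8 + S^{2} - 197 S$)
$D{\left(a \right)} = \frac{6 + a}{53 + a}$ ($D{\left(a \right)} = \frac{6 + a}{a + 53} = \frac{6 + a}{53 + a}$)
$\left(36362 + u{\left(63 \right)}\right) \left(D{\left(11 \right)} - 8706\right) = \left(36362 - \left(12419 - 3969\right)\right) \left(\frac{6 + 11}{53 + 11} - 8706\right) = \left(36362 - 8450\right) \left(\frac{1}{64} \cdot 17 - 8706\right) = 27912 \left(\frac{17}{64} - 8706\right) = 27912 \left(- \frac{557167}{64}\right) = - \frac{1943955663}{8}$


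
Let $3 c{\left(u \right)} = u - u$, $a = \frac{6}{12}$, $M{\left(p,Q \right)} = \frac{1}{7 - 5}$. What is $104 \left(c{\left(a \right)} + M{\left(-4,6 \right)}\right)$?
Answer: $52$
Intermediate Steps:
$M{\left(p,Q \right)} = \frac{1}{2}$
$a = \frac{1}{2}$ ($a = 6 \cdot \frac{1}{12} = \frac{1}{2} \approx 0.5$)
$c{\left(u \right)} = 0$ ($c{\left(u \right)} = \frac{u - u}{3} = \frac{1}{3} \cdot 0 = 0$)
$104 \left(c{\left(a \right)} + M{\left(-4,6 \right)}\right) = 104 \left(0 + \frac{1}{2}\right) = 104 \cdot \frac{1}{2} = 52$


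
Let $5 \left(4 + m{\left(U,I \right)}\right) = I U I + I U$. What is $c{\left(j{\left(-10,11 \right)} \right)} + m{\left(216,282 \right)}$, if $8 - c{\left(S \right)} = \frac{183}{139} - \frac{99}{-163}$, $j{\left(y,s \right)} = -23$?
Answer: $\frac{390563776262}{113285} \approx 3.4476 \cdot 10^{6}$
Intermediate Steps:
$m{\left(U,I \right)} = -4 + \frac{I U}{5} + \frac{U I^{2}}{5}$ ($m{\left(U,I \right)} = -4 + \frac{I U I + I U}{5} = -4 + \frac{U I^{2} + I U}{5} = -4 + \frac{I U + U I^{2}}{5} = -4 + \left(\frac{I U}{5} + \frac{U I^{2}}{5}\right) = -4 + \frac{I U}{5} + \frac{U I^{2}}{5}$)
$c{\left(S \right)} = \frac{137666}{22657}$ ($c{\left(S \right)} = 8 - \left(\frac{183}{139} - \frac{99}{-163}\right) = 8 - \left(183 \cdot \frac{1}{139} - - \frac{99}{163}\right) = 8 - \left(\frac{183}{139} + \frac{99}{163}\right) = 8 - \frac{43590}{22657} = \frac{137666}{22657}$)
$c{\left(j{\left(-10,11 \right)} \right)} + m{\left(216,282 \right)} = \frac{137666}{22657} + \left(-4 + \frac{1}{5} \cdot 282 \cdot 216 + \frac{1}{5} \cdot 216 \cdot 282^{2}\right) = \frac{137666}{22657} + \left(-4 + \frac{60912}{5} + \frac{1}{5} \cdot 216 \cdot 79524\right) = \frac{137666}{22657} + \left(-4 + \frac{60912}{5} + \frac{17177184}{5}\right) = \frac{137666}{22657} + \frac{17238076}{5} = \frac{390563776262}{113285}$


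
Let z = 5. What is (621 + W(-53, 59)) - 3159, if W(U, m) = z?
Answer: -2533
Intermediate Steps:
W(U, m) = 5
(621 + W(-53, 59)) - 3159 = (621 + 5) - 3159 = 626 - 3159 = -2533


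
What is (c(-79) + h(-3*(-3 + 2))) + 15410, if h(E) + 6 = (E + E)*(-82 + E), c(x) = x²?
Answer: 21171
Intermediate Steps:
h(E) = -6 + 2*E*(-82 + E) (h(E) = -6 + (E + E)*(-82 + E) = -6 + (2*E)*(-82 + E) = -6 + 2*E*(-82 + E))
(c(-79) + h(-3*(-3 + 2))) + 15410 = ((-79)² + (-6 - (-492)*(-3 + 2) + 2*(-3*(-3 + 2))²)) + 15410 = (6241 + (-6 - (-492)*(-1) + 2*(-3*(-1))²)) + 15410 = (6241 + (-6 - 164*3 + 2*3²)) + 15410 = (6241 + (-6 - 492 + 2*9)) + 15410 = (6241 + (-6 - 492 + 18)) + 15410 = (6241 - 480) + 15410 = 5761 + 15410 = 21171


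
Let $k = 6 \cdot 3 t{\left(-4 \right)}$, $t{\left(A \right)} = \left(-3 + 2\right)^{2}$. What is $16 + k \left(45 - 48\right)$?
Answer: $-38$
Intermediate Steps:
$t{\left(A \right)} = 1$ ($t{\left(A \right)} = \left(-1\right)^{2} = 1$)
$k = 18$ ($k = 6 \cdot 3 \cdot 1 = 18 \cdot 1 = 18$)
$16 + k \left(45 - 48\right) = 16 + 18 \left(45 - 48\right) = 16 + 18 \left(-3\right) = 16 - 54 = -38$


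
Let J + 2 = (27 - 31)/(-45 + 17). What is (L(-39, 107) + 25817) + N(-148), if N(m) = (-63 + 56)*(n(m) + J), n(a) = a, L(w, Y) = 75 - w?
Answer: 26980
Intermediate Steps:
J = -13/7 (J = -2 + (27 - 31)/(-45 + 17) = -2 - 4/(-28) = -2 - 4*(-1/28) = -2 + 1/7 = -13/7 ≈ -1.8571)
N(m) = 13 - 7*m (N(m) = (-63 + 56)*(m - 13/7) = -7*(-13/7 + m) = 13 - 7*m)
(L(-39, 107) + 25817) + N(-148) = ((75 - 1*(-39)) + 25817) + (13 - 7*(-148)) = ((75 + 39) + 25817) + (13 + 1036) = (114 + 25817) + 1049 = 25931 + 1049 = 26980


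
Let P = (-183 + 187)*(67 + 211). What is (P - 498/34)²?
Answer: 348009025/289 ≈ 1.2042e+6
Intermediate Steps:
P = 1112 (P = 4*278 = 1112)
(P - 498/34)² = (1112 - 498/34)² = (1112 - 498*1/34)² = (1112 - 249/17)² = (18655/17)² = 348009025/289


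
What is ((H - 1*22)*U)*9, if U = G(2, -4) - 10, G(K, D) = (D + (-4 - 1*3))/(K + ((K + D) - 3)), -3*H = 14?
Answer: 1520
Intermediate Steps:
H = -14/3 (H = -⅓*14 = -14/3 ≈ -4.6667)
G(K, D) = (-7 + D)/(-3 + D + 2*K) (G(K, D) = (D + (-4 - 3))/(K + ((D + K) - 3)) = (D - 7)/(K + (-3 + D + K)) = (-7 + D)/(-3 + D + 2*K))
U = -19/3 (U = (-7 - 4)/(-3 - 4 + 2*2) - 10 = -11/(-3 - 4 + 4) - 10 = -11/(-3) - 10 = -⅓*(-11) - 10 = 11/3 - 10 = -19/3 ≈ -6.3333)
((H - 1*22)*U)*9 = ((-14/3 - 1*22)*(-19/3))*9 = ((-14/3 - 22)*(-19/3))*9 = -80/3*(-19/3)*9 = (1520/9)*9 = 1520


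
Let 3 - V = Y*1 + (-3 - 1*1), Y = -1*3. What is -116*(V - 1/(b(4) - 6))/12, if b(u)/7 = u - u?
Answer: -1769/18 ≈ -98.278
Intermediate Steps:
Y = -3
b(u) = 0 (b(u) = 7*(u - u) = 7*0 = 0)
V = 10 (V = 3 - (-3*1 + (-3 - 1*1)) = 3 - (-3 + (-3 - 1)) = 3 - (-3 - 4) = 3 - 1*(-7) = 3 + 7 = 10)
-116*(V - 1/(b(4) - 6))/12 = -116*(10 - 1/(0 - 6))/12 = -116*(10 - 1/(-6))/12 = -116*(10 - 1*(-1/6))/12 = -116*(10 + 1/6)/12 = -3538/(3*12) = -116*61/72 = -1769/18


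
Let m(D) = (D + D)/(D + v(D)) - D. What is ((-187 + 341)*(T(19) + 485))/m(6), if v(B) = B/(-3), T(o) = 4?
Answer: -25102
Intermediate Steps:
v(B) = -B/3 (v(B) = B*(-⅓) = -B/3)
m(D) = 3 - D (m(D) = (D + D)/(D - D/3) - D = (2*D)/((2*D/3)) - D = (2*D)*(3/(2*D)) - D = 3 - D)
((-187 + 341)*(T(19) + 485))/m(6) = ((-187 + 341)*(4 + 485))/(3 - 1*6) = (154*489)/(3 - 6) = 75306/(-3) = 75306*(-⅓) = -25102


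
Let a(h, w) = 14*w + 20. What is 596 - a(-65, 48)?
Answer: -96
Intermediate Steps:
a(h, w) = 20 + 14*w
596 - a(-65, 48) = 596 - (20 + 14*48) = 596 - (20 + 672) = 596 - 1*692 = 596 - 692 = -96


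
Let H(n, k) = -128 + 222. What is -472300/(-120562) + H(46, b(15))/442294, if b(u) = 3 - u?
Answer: 52226697257/13330962307 ≈ 3.9177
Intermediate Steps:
H(n, k) = 94
-472300/(-120562) + H(46, b(15))/442294 = -472300/(-120562) + 94/442294 = -472300*(-1/120562) + 94*(1/442294) = 236150/60281 + 47/221147 = 52226697257/13330962307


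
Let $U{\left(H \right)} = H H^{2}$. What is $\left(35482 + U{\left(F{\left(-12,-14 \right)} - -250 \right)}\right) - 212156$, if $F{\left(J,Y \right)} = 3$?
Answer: $16017603$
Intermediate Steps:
$U{\left(H \right)} = H^{3}$
$\left(35482 + U{\left(F{\left(-12,-14 \right)} - -250 \right)}\right) - 212156 = \left(35482 + \left(3 - -250\right)^{3}\right) - 212156 = \left(35482 + \left(3 + 250\right)^{3}\right) - 212156 = \left(35482 + 253^{3}\right) - 212156 = \left(35482 + 16194277\right) - 212156 = 16229759 - 212156 = 16017603$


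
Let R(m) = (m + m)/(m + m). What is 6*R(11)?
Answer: 6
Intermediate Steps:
R(m) = 1 (R(m) = (2*m)/((2*m)) = (2*m)*(1/(2*m)) = 1)
6*R(11) = 6*1 = 6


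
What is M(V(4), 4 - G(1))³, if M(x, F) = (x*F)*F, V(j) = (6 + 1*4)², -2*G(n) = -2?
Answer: 729000000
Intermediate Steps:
G(n) = 1 (G(n) = -½*(-2) = 1)
V(j) = 100 (V(j) = (6 + 4)² = 10² = 100)
M(x, F) = x*F² (M(x, F) = (F*x)*F = x*F²)
M(V(4), 4 - G(1))³ = (100*(4 - 1*1)²)³ = (100*(4 - 1)²)³ = (100*3²)³ = (100*9)³ = 900³ = 729000000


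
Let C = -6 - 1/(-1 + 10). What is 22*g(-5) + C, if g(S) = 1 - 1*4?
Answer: -649/9 ≈ -72.111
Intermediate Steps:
g(S) = -3 (g(S) = 1 - 4 = -3)
C = -55/9 (C = -6 - 1/9 = -6 - 1*⅑ = -6 - ⅑ = -55/9 ≈ -6.1111)
22*g(-5) + C = 22*(-3) - 55/9 = -66 - 55/9 = -649/9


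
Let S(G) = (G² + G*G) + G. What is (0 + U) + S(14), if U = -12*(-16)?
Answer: 598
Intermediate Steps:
S(G) = G + 2*G² (S(G) = (G² + G²) + G = 2*G² + G = G + 2*G²)
U = 192
(0 + U) + S(14) = (0 + 192) + 14*(1 + 2*14) = 192 + 14*(1 + 28) = 192 + 14*29 = 192 + 406 = 598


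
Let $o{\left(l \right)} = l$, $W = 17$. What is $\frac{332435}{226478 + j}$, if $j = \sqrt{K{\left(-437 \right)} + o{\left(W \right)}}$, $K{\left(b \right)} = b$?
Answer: $\frac{5377800995}{3663734636} - \frac{332435 i \sqrt{105}}{25646142452} \approx 1.4678 - 0.00013282 i$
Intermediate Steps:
$j = 2 i \sqrt{105}$ ($j = \sqrt{-437 + 17} = \sqrt{-420} = 2 i \sqrt{105} \approx 20.494 i$)
$\frac{332435}{226478 + j} = \frac{332435}{226478 + 2 i \sqrt{105}}$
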